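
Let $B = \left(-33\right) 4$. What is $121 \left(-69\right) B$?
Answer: $1102068$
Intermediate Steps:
$B = -132$
$121 \left(-69\right) B = 121 \left(-69\right) \left(-132\right) = \left(-8349\right) \left(-132\right) = 1102068$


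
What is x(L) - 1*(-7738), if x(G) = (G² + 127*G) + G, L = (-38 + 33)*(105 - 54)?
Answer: 40123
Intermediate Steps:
L = -255 (L = -5*51 = -255)
x(G) = G² + 128*G
x(L) - 1*(-7738) = -255*(128 - 255) - 1*(-7738) = -255*(-127) + 7738 = 32385 + 7738 = 40123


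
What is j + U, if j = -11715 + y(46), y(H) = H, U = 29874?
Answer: 18205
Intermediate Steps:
j = -11669 (j = -11715 + 46 = -11669)
j + U = -11669 + 29874 = 18205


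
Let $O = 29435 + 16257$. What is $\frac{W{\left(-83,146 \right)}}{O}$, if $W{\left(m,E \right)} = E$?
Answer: $\frac{73}{22846} \approx 0.0031953$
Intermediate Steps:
$O = 45692$
$\frac{W{\left(-83,146 \right)}}{O} = \frac{146}{45692} = 146 \cdot \frac{1}{45692} = \frac{73}{22846}$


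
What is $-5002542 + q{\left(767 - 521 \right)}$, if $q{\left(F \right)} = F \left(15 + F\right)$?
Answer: $-4938336$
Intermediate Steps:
$-5002542 + q{\left(767 - 521 \right)} = -5002542 + \left(767 - 521\right) \left(15 + \left(767 - 521\right)\right) = -5002542 + 246 \left(15 + 246\right) = -5002542 + 246 \cdot 261 = -5002542 + 64206 = -4938336$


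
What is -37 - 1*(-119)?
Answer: 82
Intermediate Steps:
-37 - 1*(-119) = -37 + 119 = 82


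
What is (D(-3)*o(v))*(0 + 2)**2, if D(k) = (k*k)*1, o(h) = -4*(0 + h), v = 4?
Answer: -576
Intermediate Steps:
o(h) = -4*h
D(k) = k**2 (D(k) = k**2*1 = k**2)
(D(-3)*o(v))*(0 + 2)**2 = ((-3)**2*(-4*4))*(0 + 2)**2 = (9*(-16))*2**2 = -144*4 = -576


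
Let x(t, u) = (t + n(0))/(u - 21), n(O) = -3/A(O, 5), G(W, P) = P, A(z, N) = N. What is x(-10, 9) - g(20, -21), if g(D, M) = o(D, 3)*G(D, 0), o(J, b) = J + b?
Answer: 53/60 ≈ 0.88333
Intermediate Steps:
n(O) = -⅗ (n(O) = -3/5 = -3*⅕ = -⅗)
g(D, M) = 0 (g(D, M) = (D + 3)*0 = (3 + D)*0 = 0)
x(t, u) = (-⅗ + t)/(-21 + u) (x(t, u) = (t - ⅗)/(u - 21) = (-⅗ + t)/(-21 + u))
x(-10, 9) - g(20, -21) = (-⅗ - 10)/(-21 + 9) - 1*0 = -53/5/(-12) + 0 = -1/12*(-53/5) + 0 = 53/60 + 0 = 53/60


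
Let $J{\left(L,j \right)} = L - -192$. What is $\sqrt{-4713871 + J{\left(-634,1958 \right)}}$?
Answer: $i \sqrt{4714313} \approx 2171.2 i$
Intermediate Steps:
$J{\left(L,j \right)} = 192 + L$ ($J{\left(L,j \right)} = L + 192 = 192 + L$)
$\sqrt{-4713871 + J{\left(-634,1958 \right)}} = \sqrt{-4713871 + \left(192 - 634\right)} = \sqrt{-4713871 - 442} = \sqrt{-4714313} = i \sqrt{4714313}$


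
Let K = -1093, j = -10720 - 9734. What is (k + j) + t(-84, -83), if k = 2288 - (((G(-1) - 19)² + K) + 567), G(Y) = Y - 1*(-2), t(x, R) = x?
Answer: -18048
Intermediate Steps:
G(Y) = 2 + Y (G(Y) = Y + 2 = 2 + Y)
j = -20454
k = 2490 (k = 2288 - ((((2 - 1) - 19)² - 1093) + 567) = 2288 - (((1 - 19)² - 1093) + 567) = 2288 - (((-18)² - 1093) + 567) = 2288 - ((324 - 1093) + 567) = 2288 - (-769 + 567) = 2288 - 1*(-202) = 2288 + 202 = 2490)
(k + j) + t(-84, -83) = (2490 - 20454) - 84 = -17964 - 84 = -18048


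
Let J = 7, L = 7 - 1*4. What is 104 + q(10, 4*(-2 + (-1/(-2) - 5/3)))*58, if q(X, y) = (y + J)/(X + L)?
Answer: 3070/39 ≈ 78.718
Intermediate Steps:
L = 3 (L = 7 - 4 = 3)
q(X, y) = (7 + y)/(3 + X) (q(X, y) = (y + 7)/(X + 3) = (7 + y)/(3 + X))
104 + q(10, 4*(-2 + (-1/(-2) - 5/3)))*58 = 104 + ((7 + 4*(-2 + (-1/(-2) - 5/3)))/(3 + 10))*58 = 104 + ((7 + 4*(-2 + (-1*(-1/2) - 5*1/3)))/13)*58 = 104 + ((7 + 4*(-2 + (1/2 - 5/3)))/13)*58 = 104 + ((7 + 4*(-2 - 7/6))/13)*58 = 104 + ((7 + 4*(-19/6))/13)*58 = 104 + ((7 - 38/3)/13)*58 = 104 + ((1/13)*(-17/3))*58 = 104 - 17/39*58 = 104 - 986/39 = 3070/39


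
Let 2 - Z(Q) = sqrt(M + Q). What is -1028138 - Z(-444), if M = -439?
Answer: -1028140 + I*sqrt(883) ≈ -1.0281e+6 + 29.715*I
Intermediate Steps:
Z(Q) = 2 - sqrt(-439 + Q)
-1028138 - Z(-444) = -1028138 - (2 - sqrt(-439 - 444)) = -1028138 - (2 - sqrt(-883)) = -1028138 - (2 - I*sqrt(883)) = -1028138 + (-2 + I*sqrt(883)) = -1028140 + I*sqrt(883)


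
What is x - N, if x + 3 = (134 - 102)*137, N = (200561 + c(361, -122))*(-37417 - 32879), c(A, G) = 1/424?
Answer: 747227951948/53 ≈ 1.4099e+10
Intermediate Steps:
c(A, G) = 1/424
N = -747227719755/53 (N = (200561 + 1/424)*(-37417 - 32879) = (85037865/424)*(-70296) = -747227719755/53 ≈ -1.4099e+10)
x = 4381 (x = -3 + (134 - 102)*137 = -3 + 32*137 = -3 + 4384 = 4381)
x - N = 4381 - 1*(-747227719755/53) = 4381 + 747227719755/53 = 747227951948/53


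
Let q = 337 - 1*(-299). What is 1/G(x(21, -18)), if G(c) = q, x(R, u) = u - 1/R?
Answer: 1/636 ≈ 0.0015723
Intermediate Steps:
q = 636 (q = 337 + 299 = 636)
G(c) = 636
1/G(x(21, -18)) = 1/636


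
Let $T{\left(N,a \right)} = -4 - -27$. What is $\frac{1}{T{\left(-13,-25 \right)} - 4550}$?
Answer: $- \frac{1}{4527} \approx -0.0002209$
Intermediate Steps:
$T{\left(N,a \right)} = 23$ ($T{\left(N,a \right)} = -4 + 27 = 23$)
$\frac{1}{T{\left(-13,-25 \right)} - 4550} = \frac{1}{23 - 4550} = \frac{1}{-4527} = - \frac{1}{4527}$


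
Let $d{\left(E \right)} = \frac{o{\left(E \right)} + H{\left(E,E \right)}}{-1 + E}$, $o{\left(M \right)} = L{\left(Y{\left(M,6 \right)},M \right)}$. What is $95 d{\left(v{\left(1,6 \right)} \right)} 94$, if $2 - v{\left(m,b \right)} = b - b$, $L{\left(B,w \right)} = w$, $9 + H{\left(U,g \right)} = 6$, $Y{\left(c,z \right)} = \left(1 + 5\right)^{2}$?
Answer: $-8930$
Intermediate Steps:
$Y{\left(c,z \right)} = 36$ ($Y{\left(c,z \right)} = 6^{2} = 36$)
$H{\left(U,g \right)} = -3$ ($H{\left(U,g \right)} = -9 + 6 = -3$)
$o{\left(M \right)} = M$
$v{\left(m,b \right)} = 2$ ($v{\left(m,b \right)} = 2 - \left(b - b\right) = 2 - 0 = 2 + 0 = 2$)
$d{\left(E \right)} = \frac{-3 + E}{-1 + E}$ ($d{\left(E \right)} = \frac{E - 3}{-1 + E} = \frac{-3 + E}{-1 + E}$)
$95 d{\left(v{\left(1,6 \right)} \right)} 94 = 95 \frac{-3 + 2}{-1 + 2} \cdot 94 = 95 \cdot 1^{-1} \left(-1\right) 94 = 95 \cdot 1 \left(-1\right) 94 = 95 \left(-1\right) 94 = \left(-95\right) 94 = -8930$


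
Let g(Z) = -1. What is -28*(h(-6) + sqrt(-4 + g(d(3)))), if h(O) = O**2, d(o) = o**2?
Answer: -1008 - 28*I*sqrt(5) ≈ -1008.0 - 62.61*I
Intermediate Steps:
-28*(h(-6) + sqrt(-4 + g(d(3)))) = -28*((-6)**2 + sqrt(-4 - 1)) = -28*(36 + sqrt(-5)) = -28*(36 + I*sqrt(5)) = -1008 - 28*I*sqrt(5)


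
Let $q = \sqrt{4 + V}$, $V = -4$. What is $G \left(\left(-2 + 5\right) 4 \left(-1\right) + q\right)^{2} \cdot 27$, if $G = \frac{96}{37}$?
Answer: $\frac{373248}{37} \approx 10088.0$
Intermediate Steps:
$G = \frac{96}{37}$ ($G = 96 \cdot \frac{1}{37} = \frac{96}{37} \approx 2.5946$)
$q = 0$ ($q = \sqrt{4 - 4} = \sqrt{0} = 0$)
$G \left(\left(-2 + 5\right) 4 \left(-1\right) + q\right)^{2} \cdot 27 = \frac{96 \left(\left(-2 + 5\right) 4 \left(-1\right) + 0\right)^{2}}{37} \cdot 27 = \frac{96 \left(3 \left(-4\right) + 0\right)^{2}}{37} \cdot 27 = \frac{96 \left(-12 + 0\right)^{2}}{37} \cdot 27 = \frac{96 \left(-12\right)^{2}}{37} \cdot 27 = \frac{96}{37} \cdot 144 \cdot 27 = \frac{13824}{37} \cdot 27 = \frac{373248}{37}$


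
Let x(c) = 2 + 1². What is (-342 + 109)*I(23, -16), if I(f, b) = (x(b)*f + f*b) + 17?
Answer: 65706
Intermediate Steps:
x(c) = 3 (x(c) = 2 + 1 = 3)
I(f, b) = 17 + 3*f + b*f (I(f, b) = (3*f + f*b) + 17 = (3*f + b*f) + 17 = 17 + 3*f + b*f)
(-342 + 109)*I(23, -16) = (-342 + 109)*(17 + 3*23 - 16*23) = -233*(17 + 69 - 368) = -233*(-282) = 65706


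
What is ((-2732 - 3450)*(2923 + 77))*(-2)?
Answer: 37092000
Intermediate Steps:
((-2732 - 3450)*(2923 + 77))*(-2) = -6182*3000*(-2) = -18546000*(-2) = 37092000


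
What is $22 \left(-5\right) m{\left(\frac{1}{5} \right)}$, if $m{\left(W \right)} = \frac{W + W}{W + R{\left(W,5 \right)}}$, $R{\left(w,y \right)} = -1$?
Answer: $55$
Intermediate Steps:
$m{\left(W \right)} = \frac{2 W}{-1 + W}$ ($m{\left(W \right)} = \frac{W + W}{W - 1} = \frac{2 W}{-1 + W}$)
$22 \left(-5\right) m{\left(\frac{1}{5} \right)} = 22 \left(-5\right) \frac{2}{5 \left(-1 + \frac{1}{5}\right)} = - 110 \cdot 2 \cdot \frac{1}{5} \frac{1}{-1 + \frac{1}{5}} = - 110 \cdot 2 \cdot \frac{1}{5} \frac{1}{- \frac{4}{5}} = - 110 \cdot 2 \cdot \frac{1}{5} \left(- \frac{5}{4}\right) = \left(-110\right) \left(- \frac{1}{2}\right) = 55$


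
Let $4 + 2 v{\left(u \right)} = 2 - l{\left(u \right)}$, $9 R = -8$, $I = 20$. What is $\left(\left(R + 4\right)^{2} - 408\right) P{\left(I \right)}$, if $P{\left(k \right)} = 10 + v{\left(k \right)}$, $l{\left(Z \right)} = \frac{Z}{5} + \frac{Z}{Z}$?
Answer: $- \frac{209716}{81} \approx -2589.1$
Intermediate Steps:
$l{\left(Z \right)} = 1 + \frac{Z}{5}$ ($l{\left(Z \right)} = Z \frac{1}{5} + 1 = \frac{Z}{5} + 1 = 1 + \frac{Z}{5}$)
$R = - \frac{8}{9}$ ($R = \frac{1}{9} \left(-8\right) = - \frac{8}{9} \approx -0.88889$)
$v{\left(u \right)} = - \frac{3}{2} - \frac{u}{10}$ ($v{\left(u \right)} = -2 + \frac{2 - \left(1 + \frac{u}{5}\right)}{2} = -2 + \frac{1 - \frac{u}{5}}{2} = -2 - \left(- \frac{1}{2} + \frac{u}{10}\right) = - \frac{3}{2} - \frac{u}{10}$)
$P{\left(k \right)} = \frac{17}{2} - \frac{k}{10}$ ($P{\left(k \right)} = 10 - \left(\frac{3}{2} + \frac{k}{10}\right) = \frac{17}{2} - \frac{k}{10}$)
$\left(\left(R + 4\right)^{2} - 408\right) P{\left(I \right)} = \left(\left(- \frac{8}{9} + 4\right)^{2} - 408\right) \left(\frac{17}{2} - 2\right) = \left(\left(\frac{28}{9}\right)^{2} - 408\right) \left(\frac{17}{2} - 2\right) = \left(\frac{784}{81} - 408\right) \frac{13}{2} = \left(- \frac{32264}{81}\right) \frac{13}{2} = - \frac{209716}{81}$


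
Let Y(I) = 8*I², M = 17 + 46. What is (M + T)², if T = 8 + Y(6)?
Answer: 128881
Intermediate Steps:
M = 63
T = 296 (T = 8 + 8*6² = 8 + 8*36 = 8 + 288 = 296)
(M + T)² = (63 + 296)² = 359² = 128881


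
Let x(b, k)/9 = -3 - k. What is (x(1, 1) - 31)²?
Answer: 4489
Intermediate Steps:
x(b, k) = -27 - 9*k (x(b, k) = 9*(-3 - k) = -27 - 9*k)
(x(1, 1) - 31)² = ((-27 - 9*1) - 31)² = ((-27 - 9) - 31)² = (-36 - 31)² = (-67)² = 4489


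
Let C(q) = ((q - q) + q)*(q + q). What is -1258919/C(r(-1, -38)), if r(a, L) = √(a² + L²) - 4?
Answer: -1839280659/4084082 - 85606492*√5/2042041 ≈ -544.09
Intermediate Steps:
r(a, L) = -4 + √(L² + a²) (r(a, L) = √(L² + a²) - 4 = -4 + √(L² + a²))
C(q) = 2*q² (C(q) = (0 + q)*(2*q) = q*(2*q) = 2*q²)
-1258919/C(r(-1, -38)) = -1258919*1/(2*(-4 + √((-38)² + (-1)²))²) = -1258919*1/(2*(-4 + √(1444 + 1))²) = -1258919*1/(2*(-4 + √1445)²) = -1258919*1/(2*(-4 + 17*√5)²) = -1258919/(2*(-4 + 17*√5)²)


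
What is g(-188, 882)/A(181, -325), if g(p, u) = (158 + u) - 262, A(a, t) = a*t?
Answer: -778/58825 ≈ -0.013226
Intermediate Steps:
g(p, u) = -104 + u
g(-188, 882)/A(181, -325) = (-104 + 882)/((181*(-325))) = 778/(-58825) = 778*(-1/58825) = -778/58825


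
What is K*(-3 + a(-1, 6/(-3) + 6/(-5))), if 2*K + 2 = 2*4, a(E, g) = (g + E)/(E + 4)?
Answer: -66/5 ≈ -13.200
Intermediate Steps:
a(E, g) = (E + g)/(4 + E)
K = 3 (K = -1 + (2*4)/2 = -1 + (1/2)*8 = -1 + 4 = 3)
K*(-3 + a(-1, 6/(-3) + 6/(-5))) = 3*(-3 + (-1 + (6/(-3) + 6/(-5)))/(4 - 1)) = 3*(-3 + (-1 + (6*(-1/3) + 6*(-1/5)))/3) = 3*(-3 + (-1 + (-2 - 6/5))/3) = 3*(-3 + (-1 - 16/5)/3) = 3*(-3 + (1/3)*(-21/5)) = 3*(-3 - 7/5) = 3*(-22/5) = -66/5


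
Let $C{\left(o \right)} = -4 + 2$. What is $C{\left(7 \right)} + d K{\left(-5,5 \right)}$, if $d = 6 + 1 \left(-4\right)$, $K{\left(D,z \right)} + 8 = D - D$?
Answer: $-18$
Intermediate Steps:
$K{\left(D,z \right)} = -8$ ($K{\left(D,z \right)} = -8 + \left(D - D\right) = -8 + 0 = -8$)
$d = 2$ ($d = 6 - 4 = 2$)
$C{\left(o \right)} = -2$
$C{\left(7 \right)} + d K{\left(-5,5 \right)} = -2 + 2 \left(-8\right) = -2 - 16 = -18$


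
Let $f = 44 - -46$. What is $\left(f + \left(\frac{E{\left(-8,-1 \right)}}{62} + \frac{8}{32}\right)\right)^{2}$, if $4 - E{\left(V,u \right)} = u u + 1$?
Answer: $\frac{125328025}{15376} \approx 8150.9$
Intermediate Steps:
$E{\left(V,u \right)} = 3 - u^{2}$ ($E{\left(V,u \right)} = 4 - \left(u u + 1\right) = 4 - \left(u^{2} + 1\right) = 4 - \left(1 + u^{2}\right) = 3 - u^{2}$)
$f = 90$ ($f = 44 + 46 = 90$)
$\left(f + \left(\frac{E{\left(-8,-1 \right)}}{62} + \frac{8}{32}\right)\right)^{2} = \left(90 + \left(\frac{3 - \left(-1\right)^{2}}{62} + \frac{8}{32}\right)\right)^{2} = \left(90 + \left(\left(3 - 1\right) \frac{1}{62} + 8 \cdot \frac{1}{32}\right)\right)^{2} = \left(90 + \left(\left(3 - 1\right) \frac{1}{62} + \frac{1}{4}\right)\right)^{2} = \left(90 + \left(2 \cdot \frac{1}{62} + \frac{1}{4}\right)\right)^{2} = \left(90 + \left(\frac{1}{31} + \frac{1}{4}\right)\right)^{2} = \left(90 + \frac{35}{124}\right)^{2} = \left(\frac{11195}{124}\right)^{2} = \frac{125328025}{15376}$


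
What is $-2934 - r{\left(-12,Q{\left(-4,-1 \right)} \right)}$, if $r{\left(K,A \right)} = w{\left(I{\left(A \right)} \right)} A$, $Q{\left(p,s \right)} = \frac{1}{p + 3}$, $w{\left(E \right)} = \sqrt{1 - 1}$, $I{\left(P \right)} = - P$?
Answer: $-2934$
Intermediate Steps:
$w{\left(E \right)} = 0$ ($w{\left(E \right)} = \sqrt{0} = 0$)
$Q{\left(p,s \right)} = \frac{1}{3 + p}$
$r{\left(K,A \right)} = 0$ ($r{\left(K,A \right)} = 0 A = 0$)
$-2934 - r{\left(-12,Q{\left(-4,-1 \right)} \right)} = -2934 - 0 = -2934 + 0 = -2934$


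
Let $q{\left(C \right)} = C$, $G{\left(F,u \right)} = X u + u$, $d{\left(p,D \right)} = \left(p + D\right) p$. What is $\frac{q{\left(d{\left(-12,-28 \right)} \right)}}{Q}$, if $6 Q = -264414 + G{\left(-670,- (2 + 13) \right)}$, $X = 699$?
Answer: $- \frac{160}{15273} \approx -0.010476$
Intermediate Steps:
$d{\left(p,D \right)} = p \left(D + p\right)$ ($d{\left(p,D \right)} = \left(D + p\right) p = p \left(D + p\right)$)
$G{\left(F,u \right)} = 700 u$ ($G{\left(F,u \right)} = 699 u + u = 700 u$)
$Q = -45819$ ($Q = \frac{-264414 + 700 \left(- (2 + 13)\right)}{6} = \frac{-264414 + 700 \left(\left(-1\right) 15\right)}{6} = \frac{-264414 + 700 \left(-15\right)}{6} = \frac{-264414 - 10500}{6} = \frac{1}{6} \left(-274914\right) = -45819$)
$\frac{q{\left(d{\left(-12,-28 \right)} \right)}}{Q} = \frac{\left(-12\right) \left(-28 - 12\right)}{-45819} = \left(-12\right) \left(-40\right) \left(- \frac{1}{45819}\right) = 480 \left(- \frac{1}{45819}\right) = - \frac{160}{15273}$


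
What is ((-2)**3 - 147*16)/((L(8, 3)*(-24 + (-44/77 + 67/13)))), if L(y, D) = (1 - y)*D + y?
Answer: -16520/1767 ≈ -9.3492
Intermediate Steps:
L(y, D) = y + D*(1 - y) (L(y, D) = D*(1 - y) + y = y + D*(1 - y))
((-2)**3 - 147*16)/((L(8, 3)*(-24 + (-44/77 + 67/13)))) = ((-2)**3 - 147*16)/(((3 + 8 - 1*3*8)*(-24 + (-44/77 + 67/13)))) = (-8 - 2352)/(((3 + 8 - 24)*(-24 + (-44*1/77 + 67*(1/13))))) = -2360*(-1/(13*(-24 + (-4/7 + 67/13)))) = -2360*(-1/(13*(-24 + 417/91))) = -2360/((-13*(-1767/91))) = -2360/1767/7 = -2360*7/1767 = -16520/1767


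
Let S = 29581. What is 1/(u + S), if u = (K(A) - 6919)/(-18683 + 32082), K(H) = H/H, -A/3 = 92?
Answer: 13399/396348901 ≈ 3.3806e-5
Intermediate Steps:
A = -276 (A = -3*92 = -276)
K(H) = 1
u = -6918/13399 (u = (1 - 6919)/(-18683 + 32082) = -6918/13399 ≈ -0.51631)
1/(u + S) = 1/(-6918/13399 + 29581) = 1/(396348901/13399) = 13399/396348901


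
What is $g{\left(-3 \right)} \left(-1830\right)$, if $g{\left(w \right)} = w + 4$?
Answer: $-1830$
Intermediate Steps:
$g{\left(w \right)} = 4 + w$
$g{\left(-3 \right)} \left(-1830\right) = \left(4 - 3\right) \left(-1830\right) = 1 \left(-1830\right) = -1830$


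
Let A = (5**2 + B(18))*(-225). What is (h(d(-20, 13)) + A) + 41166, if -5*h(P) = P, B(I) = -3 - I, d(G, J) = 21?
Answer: 201309/5 ≈ 40262.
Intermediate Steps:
h(P) = -P/5
A = -900 (A = (5**2 + (-3 - 1*18))*(-225) = (25 + (-3 - 18))*(-225) = (25 - 21)*(-225) = 4*(-225) = -900)
(h(d(-20, 13)) + A) + 41166 = (-1/5*21 - 900) + 41166 = (-21/5 - 900) + 41166 = -4521/5 + 41166 = 201309/5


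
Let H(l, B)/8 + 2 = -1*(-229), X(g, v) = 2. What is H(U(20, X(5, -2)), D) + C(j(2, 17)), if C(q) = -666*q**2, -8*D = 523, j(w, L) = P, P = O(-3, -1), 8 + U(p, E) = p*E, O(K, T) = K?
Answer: -4178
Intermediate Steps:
U(p, E) = -8 + E*p (U(p, E) = -8 + p*E = -8 + E*p)
P = -3
j(w, L) = -3
D = -523/8 (D = -1/8*523 = -523/8 ≈ -65.375)
H(l, B) = 1816 (H(l, B) = -16 + 8*(-1*(-229)) = -16 + 8*229 = -16 + 1832 = 1816)
H(U(20, X(5, -2)), D) + C(j(2, 17)) = 1816 - 666*(-3)**2 = 1816 - 666*9 = 1816 - 5994 = -4178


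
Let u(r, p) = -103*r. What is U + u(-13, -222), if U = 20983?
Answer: 22322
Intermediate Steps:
U + u(-13, -222) = 20983 - 103*(-13) = 20983 + 1339 = 22322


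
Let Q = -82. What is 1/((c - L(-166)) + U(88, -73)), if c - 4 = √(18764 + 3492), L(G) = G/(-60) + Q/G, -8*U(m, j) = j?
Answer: -978560040/2198177943599 + 396806400*√1391/2198177943599 ≈ 0.0062874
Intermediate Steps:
U(m, j) = -j/8
L(G) = -82/G - G/60 (L(G) = G/(-60) - 82/G = G*(-1/60) - 82/G = -G/60 - 82/G = -82/G - G/60)
c = 4 + 4*√1391 (c = 4 + √(18764 + 3492) = 4 + √22256 = 4 + 4*√1391 ≈ 153.18)
1/((c - L(-166)) + U(88, -73)) = 1/(((4 + 4*√1391) - (-82/(-166) - 1/60*(-166))) - ⅛*(-73)) = 1/(((4 + 4*√1391) - (-82*(-1/166) + 83/30)) + 73/8) = 1/(((4 + 4*√1391) - (41/83 + 83/30)) + 73/8) = 1/(((4 + 4*√1391) - 1*8119/2490) + 73/8) = 1/(((4 + 4*√1391) - 8119/2490) + 73/8) = 1/((1841/2490 + 4*√1391) + 73/8) = 1/(98249/9960 + 4*√1391)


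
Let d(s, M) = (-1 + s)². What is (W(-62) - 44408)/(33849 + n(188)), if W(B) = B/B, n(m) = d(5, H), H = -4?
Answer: -44407/33865 ≈ -1.3113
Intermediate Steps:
n(m) = 16 (n(m) = (-1 + 5)² = 4² = 16)
W(B) = 1
(W(-62) - 44408)/(33849 + n(188)) = (1 - 44408)/(33849 + 16) = -44407/33865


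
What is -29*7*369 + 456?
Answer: -74451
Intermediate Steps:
-29*7*369 + 456 = -203*369 + 456 = -74907 + 456 = -74451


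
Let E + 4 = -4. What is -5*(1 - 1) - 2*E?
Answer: 16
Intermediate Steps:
E = -8 (E = -4 - 4 = -8)
-5*(1 - 1) - 2*E = -5*(1 - 1) - 2*(-8) = -5*0 + 16 = 0 + 16 = 16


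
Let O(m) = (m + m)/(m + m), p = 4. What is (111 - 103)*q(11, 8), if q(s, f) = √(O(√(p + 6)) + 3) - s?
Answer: -72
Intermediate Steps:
O(m) = 1 (O(m) = (2*m)/((2*m)) = (2*m)*(1/(2*m)) = 1)
q(s, f) = 2 - s (q(s, f) = √(1 + 3) - s = √4 - s = 2 - s)
(111 - 103)*q(11, 8) = (111 - 103)*(2 - 1*11) = 8*(2 - 11) = 8*(-9) = -72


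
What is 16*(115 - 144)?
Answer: -464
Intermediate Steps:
16*(115 - 144) = 16*(-29) = -464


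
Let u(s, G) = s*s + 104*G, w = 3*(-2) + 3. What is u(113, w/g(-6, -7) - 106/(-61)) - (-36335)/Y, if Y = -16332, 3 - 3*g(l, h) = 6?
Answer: 13209799945/996252 ≈ 13260.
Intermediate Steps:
g(l, h) = -1 (g(l, h) = 1 - 1/3*6 = 1 - 2 = -1)
w = -3 (w = -6 + 3 = -3)
u(s, G) = s**2 + 104*G
u(113, w/g(-6, -7) - 106/(-61)) - (-36335)/Y = (113**2 + 104*(-3/(-1) - 106/(-61))) - (-36335)/(-16332) = (12769 + 104*(-3*(-1) - 106*(-1/61))) - (-36335)*(-1)/16332 = (12769 + 104*(3 + 106/61)) - 1*36335/16332 = (12769 + 104*(289/61)) - 36335/16332 = (12769 + 30056/61) - 36335/16332 = 808965/61 - 36335/16332 = 13209799945/996252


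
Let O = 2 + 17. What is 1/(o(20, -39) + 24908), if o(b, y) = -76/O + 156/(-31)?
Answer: 31/771868 ≈ 4.0162e-5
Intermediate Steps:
O = 19
o(b, y) = -280/31 (o(b, y) = -76/19 + 156/(-31) = -76*1/19 + 156*(-1/31) = -4 - 156/31 = -280/31)
1/(o(20, -39) + 24908) = 1/(-280/31 + 24908) = 1/(771868/31) = 31/771868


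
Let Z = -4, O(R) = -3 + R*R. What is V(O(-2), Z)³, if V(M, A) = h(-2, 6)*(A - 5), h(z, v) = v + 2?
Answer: -373248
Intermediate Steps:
O(R) = -3 + R²
h(z, v) = 2 + v
V(M, A) = -40 + 8*A (V(M, A) = (2 + 6)*(A - 5) = 8*(-5 + A) = -40 + 8*A)
V(O(-2), Z)³ = (-40 + 8*(-4))³ = (-40 - 32)³ = (-72)³ = -373248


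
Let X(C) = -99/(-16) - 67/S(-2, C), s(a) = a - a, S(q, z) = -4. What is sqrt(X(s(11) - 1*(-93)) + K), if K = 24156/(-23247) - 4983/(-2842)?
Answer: 17*sqrt(816370967)/99876 ≈ 4.8633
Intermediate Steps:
s(a) = 0
X(C) = 367/16 (X(C) = -99/(-16) - 67/(-4) = -99*(-1/16) - 67*(-1/4) = 99/16 + 67/4 = 367/16)
K = 749023/1048698 (K = 24156*(-1/23247) - 4983*(-1/2842) = -2684/2583 + 4983/2842 = 749023/1048698 ≈ 0.71424)
sqrt(X(s(11) - 1*(-93)) + K) = sqrt(367/16 + 749023/1048698) = sqrt(198428267/8389584) = 17*sqrt(816370967)/99876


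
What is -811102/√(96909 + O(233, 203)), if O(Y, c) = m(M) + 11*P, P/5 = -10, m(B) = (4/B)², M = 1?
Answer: -811102*√3855/19275 ≈ -2612.7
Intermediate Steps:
m(B) = 16/B²
P = -50 (P = 5*(-10) = -50)
O(Y, c) = -534 (O(Y, c) = 16/1² + 11*(-50) = 16*1 - 550 = 16 - 550 = -534)
-811102/√(96909 + O(233, 203)) = -811102/√(96909 - 534) = -811102*√3855/19275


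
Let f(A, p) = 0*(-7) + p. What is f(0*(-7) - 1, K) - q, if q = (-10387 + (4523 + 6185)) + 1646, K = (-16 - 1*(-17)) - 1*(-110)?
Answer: -1856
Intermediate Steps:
K = 111 (K = (-16 + 17) + 110 = 1 + 110 = 111)
f(A, p) = p (f(A, p) = 0 + p = p)
q = 1967 (q = (-10387 + 10708) + 1646 = 321 + 1646 = 1967)
f(0*(-7) - 1, K) - q = 111 - 1*1967 = 111 - 1967 = -1856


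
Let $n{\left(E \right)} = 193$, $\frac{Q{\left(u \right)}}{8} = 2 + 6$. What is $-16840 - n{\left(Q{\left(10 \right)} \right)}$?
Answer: $-17033$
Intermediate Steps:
$Q{\left(u \right)} = 64$ ($Q{\left(u \right)} = 8 \left(2 + 6\right) = 8 \cdot 8 = 64$)
$-16840 - n{\left(Q{\left(10 \right)} \right)} = -16840 - 193 = -17033$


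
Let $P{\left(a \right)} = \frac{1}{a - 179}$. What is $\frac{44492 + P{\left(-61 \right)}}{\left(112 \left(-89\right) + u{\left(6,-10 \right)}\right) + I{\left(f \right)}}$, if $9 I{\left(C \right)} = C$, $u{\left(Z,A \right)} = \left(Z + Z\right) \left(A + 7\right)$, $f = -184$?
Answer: $- \frac{32034237}{7217600} \approx -4.4383$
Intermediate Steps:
$u{\left(Z,A \right)} = 2 Z \left(7 + A\right)$
$I{\left(C \right)} = \frac{C}{9}$
$P{\left(a \right)} = \frac{1}{-179 + a}$
$\frac{44492 + P{\left(-61 \right)}}{\left(112 \left(-89\right) + u{\left(6,-10 \right)}\right) + I{\left(f \right)}} = \frac{44492 + \frac{1}{-179 - 61}}{\left(112 \left(-89\right) + 2 \cdot 6 \left(7 - 10\right)\right) + \frac{1}{9} \left(-184\right)} = \frac{44492 + \frac{1}{-240}}{\left(-9968 + 2 \cdot 6 \left(-3\right)\right) - \frac{184}{9}} = \frac{44492 - \frac{1}{240}}{\left(-9968 - 36\right) - \frac{184}{9}} = \frac{10678079}{240 \left(-10004 - \frac{184}{9}\right)} = \frac{10678079}{240 \left(- \frac{90220}{9}\right)} = \frac{10678079}{240} \left(- \frac{9}{90220}\right) = - \frac{32034237}{7217600}$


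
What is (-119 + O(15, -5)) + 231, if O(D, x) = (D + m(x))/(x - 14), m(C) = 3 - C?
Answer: 2105/19 ≈ 110.79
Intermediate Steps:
O(D, x) = (3 + D - x)/(-14 + x) (O(D, x) = (D + (3 - x))/(x - 14) = (3 + D - x)/(-14 + x))
(-119 + O(15, -5)) + 231 = (-119 + (3 + 15 - 1*(-5))/(-14 - 5)) + 231 = (-119 + (3 + 15 + 5)/(-19)) + 231 = (-119 - 1/19*23) + 231 = (-119 - 23/19) + 231 = -2284/19 + 231 = 2105/19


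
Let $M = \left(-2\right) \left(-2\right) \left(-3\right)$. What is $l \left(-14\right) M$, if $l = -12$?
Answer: $-2016$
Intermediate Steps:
$M = -12$ ($M = 4 \left(-3\right) = -12$)
$l \left(-14\right) M = \left(-12\right) \left(-14\right) \left(-12\right) = 168 \left(-12\right) = -2016$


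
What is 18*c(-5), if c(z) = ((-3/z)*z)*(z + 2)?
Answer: 162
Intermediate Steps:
c(z) = -6 - 3*z (c(z) = -3*(2 + z) = -6 - 3*z)
18*c(-5) = 18*(-6 - 3*(-5)) = 18*(-6 + 15) = 18*9 = 162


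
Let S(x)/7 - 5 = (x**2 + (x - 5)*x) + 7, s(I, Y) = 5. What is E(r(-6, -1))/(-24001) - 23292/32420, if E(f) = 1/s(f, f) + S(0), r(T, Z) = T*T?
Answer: -140440264/194528105 ≈ -0.72195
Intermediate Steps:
S(x) = 84 + 7*x**2 + 7*x*(-5 + x) (S(x) = 35 + 7*((x**2 + (x - 5)*x) + 7) = 35 + 7*((x**2 + (-5 + x)*x) + 7) = 35 + 7*((x**2 + x*(-5 + x)) + 7) = 35 + 7*(7 + x**2 + x*(-5 + x)) = 35 + (49 + 7*x**2 + 7*x*(-5 + x)) = 84 + 7*x**2 + 7*x*(-5 + x))
r(T, Z) = T**2
E(f) = 421/5 (E(f) = 1/5 + (84 - 35*0 + 14*0**2) = 1/5 + (84 + 0 + 14*0) = 1/5 + (84 + 0 + 0) = 1/5 + 84 = 421/5)
E(r(-6, -1))/(-24001) - 23292/32420 = (421/5)/(-24001) - 23292/32420 = (421/5)*(-1/24001) - 23292*1/32420 = -421/120005 - 5823/8105 = -140440264/194528105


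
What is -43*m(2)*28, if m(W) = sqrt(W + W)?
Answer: -2408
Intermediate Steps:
m(W) = sqrt(2)*sqrt(W) (m(W) = sqrt(2*W) = sqrt(2)*sqrt(W))
-43*m(2)*28 = -43*sqrt(2)*sqrt(2)*28 = -43*2*28 = -86*28 = -2408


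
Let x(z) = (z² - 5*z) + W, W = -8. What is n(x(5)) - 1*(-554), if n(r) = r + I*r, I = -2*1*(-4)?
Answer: 482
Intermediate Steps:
I = 8 (I = -2*(-4) = 8)
x(z) = -8 + z² - 5*z (x(z) = (z² - 5*z) - 8 = -8 + z² - 5*z)
n(r) = 9*r (n(r) = r + 8*r = 9*r)
n(x(5)) - 1*(-554) = 9*(-8 + 5² - 5*5) - 1*(-554) = 9*(-8 + 25 - 25) + 554 = 9*(-8) + 554 = -72 + 554 = 482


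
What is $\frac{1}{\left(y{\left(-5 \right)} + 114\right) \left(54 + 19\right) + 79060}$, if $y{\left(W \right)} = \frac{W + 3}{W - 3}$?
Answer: $\frac{4}{349601} \approx 1.1442 \cdot 10^{-5}$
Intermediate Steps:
$y{\left(W \right)} = \frac{3 + W}{-3 + W}$
$\frac{1}{\left(y{\left(-5 \right)} + 114\right) \left(54 + 19\right) + 79060} = \frac{1}{\left(\frac{3 - 5}{-3 - 5} + 114\right) \left(54 + 19\right) + 79060} = \frac{1}{\left(\frac{1}{-8} \left(-2\right) + 114\right) 73 + 79060} = \frac{1}{\left(\left(- \frac{1}{8}\right) \left(-2\right) + 114\right) 73 + 79060} = \frac{1}{\left(\frac{1}{4} + 114\right) 73 + 79060} = \frac{1}{\frac{457}{4} \cdot 73 + 79060} = \frac{1}{\frac{33361}{4} + 79060} = \frac{1}{\frac{349601}{4}} = \frac{4}{349601}$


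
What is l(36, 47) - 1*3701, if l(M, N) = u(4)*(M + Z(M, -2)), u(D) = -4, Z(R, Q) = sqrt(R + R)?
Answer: -3845 - 24*sqrt(2) ≈ -3878.9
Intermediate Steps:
Z(R, Q) = sqrt(2)*sqrt(R) (Z(R, Q) = sqrt(2*R) = sqrt(2)*sqrt(R))
l(M, N) = -4*M - 4*sqrt(2)*sqrt(M) (l(M, N) = -4*(M + sqrt(2)*sqrt(M)) = -4*M - 4*sqrt(2)*sqrt(M))
l(36, 47) - 1*3701 = (-4*36 - 4*sqrt(2)*sqrt(36)) - 1*3701 = (-144 - 4*sqrt(2)*6) - 3701 = (-144 - 24*sqrt(2)) - 3701 = -3845 - 24*sqrt(2)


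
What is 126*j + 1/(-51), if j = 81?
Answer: 520505/51 ≈ 10206.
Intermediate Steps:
126*j + 1/(-51) = 126*81 + 1/(-51) = 10206 - 1/51 = 520505/51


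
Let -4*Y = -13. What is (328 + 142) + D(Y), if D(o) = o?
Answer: 1893/4 ≈ 473.25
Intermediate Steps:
Y = 13/4 (Y = -1/4*(-13) = 13/4 ≈ 3.2500)
(328 + 142) + D(Y) = (328 + 142) + 13/4 = 470 + 13/4 = 1893/4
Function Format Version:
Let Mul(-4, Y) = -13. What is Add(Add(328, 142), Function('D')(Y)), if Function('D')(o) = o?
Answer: Rational(1893, 4) ≈ 473.25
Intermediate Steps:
Y = Rational(13, 4) (Y = Mul(Rational(-1, 4), -13) = Rational(13, 4) ≈ 3.2500)
Add(Add(328, 142), Function('D')(Y)) = Add(Add(328, 142), Rational(13, 4)) = Add(470, Rational(13, 4)) = Rational(1893, 4)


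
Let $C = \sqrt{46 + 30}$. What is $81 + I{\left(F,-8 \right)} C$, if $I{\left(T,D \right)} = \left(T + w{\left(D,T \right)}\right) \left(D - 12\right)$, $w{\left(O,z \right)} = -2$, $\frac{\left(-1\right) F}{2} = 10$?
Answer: $81 + 880 \sqrt{19} \approx 3916.8$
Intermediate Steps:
$F = -20$ ($F = \left(-2\right) 10 = -20$)
$C = 2 \sqrt{19}$ ($C = \sqrt{76} = 2 \sqrt{19} \approx 8.7178$)
$I{\left(T,D \right)} = \left(-12 + D\right) \left(-2 + T\right)$ ($I{\left(T,D \right)} = \left(T - 2\right) \left(D - 12\right) = \left(-2 + T\right) \left(-12 + D\right) = \left(-12 + D\right) \left(-2 + T\right)$)
$81 + I{\left(F,-8 \right)} C = 81 + \left(24 - -240 - -16 - -160\right) 2 \sqrt{19} = 81 + \left(24 + 240 + 16 + 160\right) 2 \sqrt{19} = 81 + 440 \cdot 2 \sqrt{19} = 81 + 880 \sqrt{19}$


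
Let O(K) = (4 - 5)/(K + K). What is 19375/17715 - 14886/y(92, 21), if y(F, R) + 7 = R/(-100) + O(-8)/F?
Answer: 1941900455525/939968529 ≈ 2065.9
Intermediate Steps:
O(K) = -1/(2*K)
y(F, R) = -7 - R/100 + 1/(16*F) (y(F, R) = -7 + (R/(-100) + (-½/(-8))/F) = -7 + (R*(-1/100) + (-½*(-⅛))/F) = -7 + (-R/100 + 1/(16*F)) = -7 - R/100 + 1/(16*F))
19375/17715 - 14886/y(92, 21) = 19375/17715 - 14886/(-7 - 1/100*21 + (1/16)/92) = 19375*(1/17715) - 14886/(-7 - 21/100 + (1/16)*(1/92)) = 3875/3543 - 14886/(-7 - 21/100 + 1/1472) = 3875/3543 - 14886/(-265303/36800) = 3875/3543 - 14886*(-36800/265303) = 3875/3543 + 547804800/265303 = 1941900455525/939968529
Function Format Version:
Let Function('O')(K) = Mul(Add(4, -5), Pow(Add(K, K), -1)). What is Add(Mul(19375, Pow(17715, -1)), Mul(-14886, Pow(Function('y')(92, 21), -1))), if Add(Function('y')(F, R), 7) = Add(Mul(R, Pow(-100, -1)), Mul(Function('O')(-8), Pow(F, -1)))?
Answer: Rational(1941900455525, 939968529) ≈ 2065.9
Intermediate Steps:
Function('O')(K) = Mul(Rational(-1, 2), Pow(K, -1)) (Function('O')(K) = Mul(-1, Pow(Mul(2, K), -1)) = Mul(-1, Mul(Rational(1, 2), Pow(K, -1))) = Mul(Rational(-1, 2), Pow(K, -1)))
Function('y')(F, R) = Add(-7, Mul(Rational(-1, 100), R), Mul(Rational(1, 16), Pow(F, -1))) (Function('y')(F, R) = Add(-7, Add(Mul(R, Pow(-100, -1)), Mul(Mul(Rational(-1, 2), Pow(-8, -1)), Pow(F, -1)))) = Add(-7, Add(Mul(R, Rational(-1, 100)), Mul(Mul(Rational(-1, 2), Rational(-1, 8)), Pow(F, -1)))) = Add(-7, Add(Mul(Rational(-1, 100), R), Mul(Rational(1, 16), Pow(F, -1)))) = Add(-7, Mul(Rational(-1, 100), R), Mul(Rational(1, 16), Pow(F, -1))))
Add(Mul(19375, Pow(17715, -1)), Mul(-14886, Pow(Function('y')(92, 21), -1))) = Add(Mul(19375, Pow(17715, -1)), Mul(-14886, Pow(Add(-7, Mul(Rational(-1, 100), 21), Mul(Rational(1, 16), Pow(92, -1))), -1))) = Add(Mul(19375, Rational(1, 17715)), Mul(-14886, Pow(Add(-7, Rational(-21, 100), Mul(Rational(1, 16), Rational(1, 92))), -1))) = Add(Rational(3875, 3543), Mul(-14886, Pow(Add(-7, Rational(-21, 100), Rational(1, 1472)), -1))) = Add(Rational(3875, 3543), Mul(-14886, Pow(Rational(-265303, 36800), -1))) = Add(Rational(3875, 3543), Mul(-14886, Rational(-36800, 265303))) = Add(Rational(3875, 3543), Rational(547804800, 265303)) = Rational(1941900455525, 939968529)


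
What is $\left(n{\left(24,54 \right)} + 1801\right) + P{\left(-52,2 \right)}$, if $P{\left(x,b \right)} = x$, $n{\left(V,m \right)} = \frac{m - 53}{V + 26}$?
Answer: $\frac{87451}{50} \approx 1749.0$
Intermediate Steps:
$n{\left(V,m \right)} = \frac{-53 + m}{26 + V}$
$\left(n{\left(24,54 \right)} + 1801\right) + P{\left(-52,2 \right)} = \left(\frac{-53 + 54}{26 + 24} + 1801\right) - 52 = \left(\frac{1}{50} \cdot 1 + 1801\right) - 52 = \left(\frac{1}{50} + 1801\right) - 52 = \frac{90051}{50} - 52 = \frac{87451}{50}$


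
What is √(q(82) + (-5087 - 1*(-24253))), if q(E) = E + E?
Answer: √19330 ≈ 139.03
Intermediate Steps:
q(E) = 2*E
√(q(82) + (-5087 - 1*(-24253))) = √(2*82 + (-5087 - 1*(-24253))) = √(164 + (-5087 + 24253)) = √(164 + 19166) = √19330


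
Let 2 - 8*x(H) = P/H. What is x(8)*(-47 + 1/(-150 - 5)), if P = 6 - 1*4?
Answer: -25501/2480 ≈ -10.283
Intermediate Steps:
P = 2 (P = 6 - 4 = 2)
x(H) = ¼ - 1/(4*H)
x(8)*(-47 + 1/(-150 - 5)) = ((¼)*(-1 + 8)/8)*(-47 + 1/(-150 - 5)) = ((¼)*(⅛)*7)*(-47 + 1/(-155)) = 7*(-47 - 1/155)/32 = (7/32)*(-7286/155) = -25501/2480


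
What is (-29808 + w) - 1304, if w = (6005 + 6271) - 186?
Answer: -19022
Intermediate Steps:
w = 12090 (w = 12276 - 186 = 12090)
(-29808 + w) - 1304 = (-29808 + 12090) - 1304 = -17718 - 1304 = -19022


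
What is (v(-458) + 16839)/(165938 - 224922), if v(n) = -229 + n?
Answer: -2019/7373 ≈ -0.27384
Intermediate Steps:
(v(-458) + 16839)/(165938 - 224922) = ((-229 - 458) + 16839)/(165938 - 224922) = (-687 + 16839)/(-58984) = 16152*(-1/58984) = -2019/7373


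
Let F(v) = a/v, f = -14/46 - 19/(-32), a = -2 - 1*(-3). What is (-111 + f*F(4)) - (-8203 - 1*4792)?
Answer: 37930709/2944 ≈ 12884.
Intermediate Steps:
a = 1 (a = -2 + 3 = 1)
f = 213/736 (f = -14*1/46 - 19*(-1/32) = -7/23 + 19/32 = 213/736 ≈ 0.28940)
F(v) = 1/v
(-111 + f*F(4)) - (-8203 - 1*4792) = (-111 + (213/736)/4) - (-8203 - 1*4792) = (-111 + (213/736)*(1/4)) - (-8203 - 4792) = (-111 + 213/2944) - 1*(-12995) = -326571/2944 + 12995 = 37930709/2944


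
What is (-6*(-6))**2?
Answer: 1296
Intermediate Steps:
(-6*(-6))**2 = 36**2 = 1296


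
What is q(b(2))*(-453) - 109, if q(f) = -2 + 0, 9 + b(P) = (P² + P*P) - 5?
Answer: 797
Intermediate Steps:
b(P) = -14 + 2*P² (b(P) = -9 + ((P² + P*P) - 5) = -9 + ((P² + P²) - 5) = -9 + (2*P² - 5) = -9 + (-5 + 2*P²) = -14 + 2*P²)
q(f) = -2
q(b(2))*(-453) - 109 = -2*(-453) - 109 = 906 - 109 = 797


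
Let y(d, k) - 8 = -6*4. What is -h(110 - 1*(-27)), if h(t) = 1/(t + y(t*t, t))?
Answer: -1/121 ≈ -0.0082645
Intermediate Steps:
y(d, k) = -16 (y(d, k) = 8 - 6*4 = 8 - 24 = -16)
h(t) = 1/(-16 + t) (h(t) = 1/(t - 16) = 1/(-16 + t))
-h(110 - 1*(-27)) = -1/(-16 + (110 - 1*(-27))) = -1/(-16 + (110 + 27)) = -1/(-16 + 137) = -1/121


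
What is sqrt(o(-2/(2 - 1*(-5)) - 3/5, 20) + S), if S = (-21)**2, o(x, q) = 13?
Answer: sqrt(454) ≈ 21.307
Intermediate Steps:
S = 441
sqrt(o(-2/(2 - 1*(-5)) - 3/5, 20) + S) = sqrt(13 + 441) = sqrt(454)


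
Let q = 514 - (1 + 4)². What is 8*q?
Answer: 3912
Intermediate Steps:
q = 489 (q = 514 - 1*5² = 514 - 1*25 = 514 - 25 = 489)
8*q = 8*489 = 3912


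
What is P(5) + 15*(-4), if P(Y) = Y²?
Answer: -35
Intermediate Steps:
P(5) + 15*(-4) = 5² + 15*(-4) = 25 - 60 = -35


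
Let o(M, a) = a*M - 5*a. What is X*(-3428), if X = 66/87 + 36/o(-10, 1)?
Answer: 815864/145 ≈ 5626.6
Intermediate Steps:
o(M, a) = -5*a + M*a (o(M, a) = M*a - 5*a = -5*a + M*a)
X = -238/145 (X = 66/87 + 36/((1*(-5 - 10))) = 66*(1/87) + 36/((1*(-15))) = 22/29 + 36/(-15) = 22/29 + 36*(-1/15) = 22/29 - 12/5 = -238/145 ≈ -1.6414)
X*(-3428) = -238/145*(-3428) = 815864/145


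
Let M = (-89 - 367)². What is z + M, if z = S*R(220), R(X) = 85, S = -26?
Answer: 205726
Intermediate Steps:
M = 207936 (M = (-456)² = 207936)
z = -2210 (z = -26*85 = -2210)
z + M = -2210 + 207936 = 205726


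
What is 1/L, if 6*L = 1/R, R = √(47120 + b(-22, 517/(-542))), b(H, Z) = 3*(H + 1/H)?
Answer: 3*√22774070/11 ≈ 1301.5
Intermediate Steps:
b(H, Z) = 3*H + 3/H
R = √22774070/22 (R = √(47120 + (3*(-22) + 3/(-22))) = √(47120 + (-66 + 3*(-1/22))) = √(47120 + (-66 - 3/22)) = √(47120 - 1455/22) = √(1035185/22) = √22774070/22 ≈ 216.92)
L = √22774070/6211110 (L = 1/(6*((√22774070/22))) = (√22774070/1035185)/6 = √22774070/6211110 ≈ 0.00076834)
1/L = 1/(√22774070/6211110) = 3*√22774070/11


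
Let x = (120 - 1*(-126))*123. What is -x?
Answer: -30258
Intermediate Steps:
x = 30258 (x = (120 + 126)*123 = 246*123 = 30258)
-x = -1*30258 = -30258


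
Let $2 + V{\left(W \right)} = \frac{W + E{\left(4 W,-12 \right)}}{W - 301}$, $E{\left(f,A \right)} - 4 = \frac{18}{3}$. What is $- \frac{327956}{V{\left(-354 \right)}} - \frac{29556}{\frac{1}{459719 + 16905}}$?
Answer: $- \frac{6803961384362}{483} \approx -1.4087 \cdot 10^{10}$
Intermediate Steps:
$E{\left(f,A \right)} = 10$ ($E{\left(f,A \right)} = 4 + \frac{18}{3} = 4 + 18 \cdot \frac{1}{3} = 4 + 6 = 10$)
$V{\left(W \right)} = -2 + \frac{10 + W}{-301 + W}$ ($V{\left(W \right)} = -2 + \frac{W + 10}{W - 301} = -2 + \frac{10 + W}{-301 + W}$)
$- \frac{327956}{V{\left(-354 \right)}} - \frac{29556}{\frac{1}{459719 + 16905}} = - \frac{327956}{\frac{1}{-301 - 354} \left(612 - -354\right)} - \frac{29556}{\frac{1}{459719 + 16905}} = - \frac{327956}{\frac{1}{-655} \left(612 + 354\right)} - \frac{29556}{\frac{1}{476624}} = - \frac{327956}{\left(- \frac{1}{655}\right) 966} - 29556 \frac{1}{\frac{1}{476624}} = - \frac{327956}{- \frac{966}{655}} - 14087098944 = \left(-327956\right) \left(- \frac{655}{966}\right) - 14087098944 = \frac{107405590}{483} - 14087098944 = - \frac{6803961384362}{483}$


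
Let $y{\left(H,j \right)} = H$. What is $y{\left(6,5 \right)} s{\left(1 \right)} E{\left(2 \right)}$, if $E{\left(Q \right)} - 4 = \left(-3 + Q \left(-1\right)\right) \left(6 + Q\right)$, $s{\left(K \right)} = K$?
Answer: $-216$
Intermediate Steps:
$E{\left(Q \right)} = 4 + \left(-3 - Q\right) \left(6 + Q\right)$ ($E{\left(Q \right)} = 4 + \left(-3 + Q \left(-1\right)\right) \left(6 + Q\right) = 4 + \left(-3 - Q\right) \left(6 + Q\right)$)
$y{\left(6,5 \right)} s{\left(1 \right)} E{\left(2 \right)} = 6 \cdot 1 \left(-14 - 2^{2} - 18\right) = 6 \left(-14 - 4 - 18\right) = 6 \left(-36\right) = -216$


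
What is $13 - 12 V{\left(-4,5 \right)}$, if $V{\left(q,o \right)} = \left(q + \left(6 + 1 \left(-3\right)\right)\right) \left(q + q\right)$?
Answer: $-83$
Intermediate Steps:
$V{\left(q,o \right)} = 2 q \left(3 + q\right)$ ($V{\left(q,o \right)} = \left(q + \left(6 - 3\right)\right) 2 q = \left(q + 3\right) 2 q = \left(3 + q\right) 2 q = 2 q \left(3 + q\right)$)
$13 - 12 V{\left(-4,5 \right)} = 13 - 12 \cdot 2 \left(-4\right) \left(3 - 4\right) = 13 - 12 \cdot 2 \left(-4\right) \left(-1\right) = 13 - 96 = -83$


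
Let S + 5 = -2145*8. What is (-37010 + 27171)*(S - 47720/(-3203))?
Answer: 540473734225/3203 ≈ 1.6874e+8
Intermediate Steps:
S = -17165 (S = -5 - 2145*8 = -5 - 17160 = -17165)
(-37010 + 27171)*(S - 47720/(-3203)) = (-37010 + 27171)*(-17165 - 47720/(-3203)) = -9839*(-17165 - 47720*(-1/3203)) = -9839*(-17165 + 47720/3203) = -9839*(-54931775/3203) = 540473734225/3203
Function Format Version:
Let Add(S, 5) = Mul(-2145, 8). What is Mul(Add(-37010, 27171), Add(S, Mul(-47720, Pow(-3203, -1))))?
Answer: Rational(540473734225, 3203) ≈ 1.6874e+8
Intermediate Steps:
S = -17165 (S = Add(-5, Mul(-2145, 8)) = Add(-5, -17160) = -17165)
Mul(Add(-37010, 27171), Add(S, Mul(-47720, Pow(-3203, -1)))) = Mul(Add(-37010, 27171), Add(-17165, Mul(-47720, Pow(-3203, -1)))) = Mul(-9839, Add(-17165, Mul(-47720, Rational(-1, 3203)))) = Mul(-9839, Add(-17165, Rational(47720, 3203))) = Mul(-9839, Rational(-54931775, 3203)) = Rational(540473734225, 3203)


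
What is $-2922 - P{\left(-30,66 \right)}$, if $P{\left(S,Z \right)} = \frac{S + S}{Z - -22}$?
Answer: $- \frac{64269}{22} \approx -2921.3$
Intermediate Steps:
$P{\left(S,Z \right)} = \frac{2 S}{22 + Z}$ ($P{\left(S,Z \right)} = \frac{2 S}{Z + \left(-4 + 26\right)} = \frac{2 S}{Z + 22} = \frac{2 S}{22 + Z}$)
$-2922 - P{\left(-30,66 \right)} = -2922 - 2 \left(-30\right) \frac{1}{22 + 66} = -2922 - 2 \left(-30\right) \frac{1}{88} = -2922 - - \frac{15}{22} = -2922 + \frac{15}{22} = - \frac{64269}{22}$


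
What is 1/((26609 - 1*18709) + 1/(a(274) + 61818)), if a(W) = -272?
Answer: 61546/486213401 ≈ 0.00012658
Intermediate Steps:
1/((26609 - 1*18709) + 1/(a(274) + 61818)) = 1/((26609 - 1*18709) + 1/(-272 + 61818)) = 1/((26609 - 18709) + 1/61546) = 1/(7900 + 1/61546) = 1/(486213401/61546) = 61546/486213401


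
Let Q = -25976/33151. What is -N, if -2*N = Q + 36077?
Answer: 1195962651/66302 ≈ 18038.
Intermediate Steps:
Q = -25976/33151 (Q = -25976*1/33151 = -25976/33151 ≈ -0.78357)
N = -1195962651/66302 (N = -(-25976/33151 + 36077)/2 = -½*1195962651/33151 = -1195962651/66302 ≈ -18038.)
-N = -1*(-1195962651/66302) = 1195962651/66302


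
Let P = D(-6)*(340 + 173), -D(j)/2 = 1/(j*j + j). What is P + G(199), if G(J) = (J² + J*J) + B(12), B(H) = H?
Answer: 395899/5 ≈ 79180.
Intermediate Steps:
D(j) = -2/(j + j²) (D(j) = -2/(j*j + j) = -2/(j² + j) = -2/(j + j²))
G(J) = 12 + 2*J² (G(J) = (J² + J*J) + 12 = (J² + J²) + 12 = 2*J² + 12 = 12 + 2*J²)
P = -171/5 (P = (-2/(-6*(1 - 6)))*(340 + 173) = -2*(-⅙)/(-5)*513 = -2*(-⅙)*(-⅕)*513 = -1/15*513 = -171/5 ≈ -34.200)
P + G(199) = -171/5 + (12 + 2*199²) = -171/5 + (12 + 2*39601) = -171/5 + (12 + 79202) = -171/5 + 79214 = 395899/5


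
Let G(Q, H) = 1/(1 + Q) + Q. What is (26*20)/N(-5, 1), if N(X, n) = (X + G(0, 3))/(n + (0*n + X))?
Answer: 520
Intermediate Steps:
G(Q, H) = Q + 1/(1 + Q)
N(X, n) = (1 + X)/(X + n) (N(X, n) = (X + (1 + 0 + 0²)/(1 + 0))/(n + (0*n + X)) = (X + (1 + 0 + 0)/1)/(n + (0 + X)) = (X + 1*1)/(n + X) = (X + 1)/(X + n) = (1 + X)/(X + n))
(26*20)/N(-5, 1) = (26*20)/(((1 - 5)/(-5 + 1))) = 520/((-4/(-4))) = 520/((-¼*(-4))) = 520/1 = 520*1 = 520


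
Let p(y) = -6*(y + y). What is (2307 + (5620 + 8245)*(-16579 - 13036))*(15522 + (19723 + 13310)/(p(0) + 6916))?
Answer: -121133444894595/19 ≈ -6.3754e+12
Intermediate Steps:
p(y) = -12*y
(2307 + (5620 + 8245)*(-16579 - 13036))*(15522 + (19723 + 13310)/(p(0) + 6916)) = (2307 + (5620 + 8245)*(-16579 - 13036))*(15522 + (19723 + 13310)/(-12*0 + 6916)) = (2307 + 13865*(-29615))*(15522 + 33033/(0 + 6916)) = (2307 - 410611975)*(15522 + 33033/6916) = -410609668*(15522 + 33033*(1/6916)) = -410609668*(15522 + 363/76) = -410609668*1180035/76 = -121133444894595/19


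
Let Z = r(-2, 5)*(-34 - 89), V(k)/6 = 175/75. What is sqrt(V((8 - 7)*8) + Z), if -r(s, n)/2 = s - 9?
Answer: 2*I*sqrt(673) ≈ 51.884*I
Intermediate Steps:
r(s, n) = 18 - 2*s (r(s, n) = -2*(s - 9) = -2*(-9 + s) = 18 - 2*s)
V(k) = 14 (V(k) = 6*(175/75) = 6*(175*(1/75)) = 6*(7/3) = 14)
Z = -2706 (Z = (18 - 2*(-2))*(-34 - 89) = (18 + 4)*(-123) = 22*(-123) = -2706)
sqrt(V((8 - 7)*8) + Z) = sqrt(14 - 2706) = sqrt(-2692) = 2*I*sqrt(673)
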